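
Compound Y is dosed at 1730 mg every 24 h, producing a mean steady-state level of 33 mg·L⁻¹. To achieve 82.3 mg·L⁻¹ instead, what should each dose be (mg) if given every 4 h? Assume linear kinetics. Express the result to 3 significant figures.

719 mg

For first-order elimination, Css ∝ F·D/(CL·τ); F and CL are unchanged, so Css ∝ D/τ.
D₂ = D₁ × (Css,target / Css,current) × (τ₂/τ₁) = 1730 × (82.3/33) × (4/24) = 719.1 mg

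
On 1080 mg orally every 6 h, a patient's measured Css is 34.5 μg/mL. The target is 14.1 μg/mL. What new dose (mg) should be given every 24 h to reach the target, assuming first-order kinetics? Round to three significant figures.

1770 mg

With linear kinetics, Css is proportional to dose rate (D/τ) at fixed clearance.
D₂ = D₁ × (Css,target / Css,current) × (τ₂/τ₁) = 1080 × (14.1/34.5) × (24/6) = 1766 mg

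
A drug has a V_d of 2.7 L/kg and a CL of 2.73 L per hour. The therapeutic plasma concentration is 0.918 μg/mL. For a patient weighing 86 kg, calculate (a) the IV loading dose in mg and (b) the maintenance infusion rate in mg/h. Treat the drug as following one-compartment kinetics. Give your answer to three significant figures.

Vd(total) = 86 kg × 2.7 L/kg = 232.2 L
Loading: fill Vd to C_target → 232.2 L × 0.918 mg/L = 213.2 mg
Maintenance: replace elimination → rate = CL × Css = 2.730 × 0.918 = 2.506 mg/h

(a) 213 mg; (b) 2.51 mg/h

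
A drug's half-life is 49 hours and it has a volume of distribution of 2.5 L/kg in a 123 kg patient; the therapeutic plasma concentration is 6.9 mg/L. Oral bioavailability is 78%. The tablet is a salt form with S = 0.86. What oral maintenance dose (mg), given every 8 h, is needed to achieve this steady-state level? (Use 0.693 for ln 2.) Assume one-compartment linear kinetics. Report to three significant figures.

358 mg

Vd = 2.5 L/kg × 123 kg = 307.5 L
CL = 0.693 × Vd / t½ = 0.693 × 307.5 / 49 = 4.349 L/h
D = CL × Css × τ / F / S = 4.349 × 6.9 × 8 / 0.78 / 0.86 = 357.9 mg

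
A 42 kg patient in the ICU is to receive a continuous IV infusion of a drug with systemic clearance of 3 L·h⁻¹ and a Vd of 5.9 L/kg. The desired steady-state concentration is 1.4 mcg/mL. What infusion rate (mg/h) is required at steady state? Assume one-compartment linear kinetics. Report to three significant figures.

4.20 mg/h

At steady state, infusion rate equals elimination rate: rate in = CL × Css.
R₀ = 3.000 × 1.4 = 4.200 mg/h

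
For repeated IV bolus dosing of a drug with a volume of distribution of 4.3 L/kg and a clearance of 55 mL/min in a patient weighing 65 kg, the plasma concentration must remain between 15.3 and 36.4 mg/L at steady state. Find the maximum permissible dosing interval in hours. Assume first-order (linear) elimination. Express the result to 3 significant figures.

Total Vd = 4.3 × 65 = 279.5 L
CL = 55 mL/min = 55 × 0.06 = 3.300 L/h
k = CL / Vd = 3.300 / 279.5 = 0.01181 h⁻¹
Between IV bolus doses, concentration decays as C = C₀·e^(−kτ), so C_peak/C_trough = e^(kτ).
τ_max = ln(C_peak/C_trough) / k = ln(36.4/15.3) / 0.01181 = 0.8667 / 0.01181 = 73.39 h

73.4 h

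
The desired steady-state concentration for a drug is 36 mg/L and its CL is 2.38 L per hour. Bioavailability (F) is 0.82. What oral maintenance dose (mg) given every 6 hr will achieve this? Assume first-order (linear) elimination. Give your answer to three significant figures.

D = CL × Css × τ / F = 2.380 × 36 × 6 / 0.82 = 626.9 mg

627 mg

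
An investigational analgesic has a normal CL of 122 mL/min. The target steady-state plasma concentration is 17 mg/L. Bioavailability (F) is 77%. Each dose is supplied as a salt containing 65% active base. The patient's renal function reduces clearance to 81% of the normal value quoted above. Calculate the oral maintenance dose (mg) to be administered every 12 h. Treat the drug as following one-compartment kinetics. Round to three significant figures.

CL = 122 mL/min = 122 × 0.06 = 7.320 L/h
Patient clearance = 0.81 × 7.320 = 5.929 L/h
D = CL × Css × τ / F / S = 5.929 × 17 × 12 / 0.77 / 0.65 = 2417 mg

2420 mg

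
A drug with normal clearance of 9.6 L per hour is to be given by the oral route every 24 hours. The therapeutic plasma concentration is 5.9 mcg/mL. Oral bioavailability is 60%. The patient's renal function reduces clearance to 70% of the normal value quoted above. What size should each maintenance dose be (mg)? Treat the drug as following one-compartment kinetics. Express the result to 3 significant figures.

Patient clearance = 0.7 × 9.600 = 6.720 L/h
D = CL × Css × τ / F = 6.720 × 5.9 × 24 / 0.6 = 1586 mg

1590 mg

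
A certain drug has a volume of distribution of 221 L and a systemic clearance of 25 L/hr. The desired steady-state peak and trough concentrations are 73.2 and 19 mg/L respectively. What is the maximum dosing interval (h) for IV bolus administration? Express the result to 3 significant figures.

11.9 h

k = CL / Vd = 25.00 / 221.0 = 0.1131 h⁻¹
Between IV bolus doses, concentration decays as C = C₀·e^(−kτ), so C_peak/C_trough = e^(kτ).
τ_max = ln(C_peak/C_trough) / k = ln(73.2/19) / 0.1131 = 1.349 / 0.1131 = 11.93 h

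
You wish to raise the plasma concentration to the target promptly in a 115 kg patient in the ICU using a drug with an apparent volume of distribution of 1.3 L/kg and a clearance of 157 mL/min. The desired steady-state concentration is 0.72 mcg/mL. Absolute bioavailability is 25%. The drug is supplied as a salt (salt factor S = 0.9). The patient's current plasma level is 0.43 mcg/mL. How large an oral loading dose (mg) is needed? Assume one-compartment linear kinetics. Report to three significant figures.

Vd(total) = 115 kg × 1.3 L/kg = 149.5 L
The loading dose fills Vd to the target concentration; clearance is irrelevant here.
Concentration deficit ΔC = 0.72 − 0.43 = 0.2900 mg/L
LD = Vd × ΔC / F / S = 149.5 × 0.2900 / 0.25 / 0.9 = 192.7 mg

193 mg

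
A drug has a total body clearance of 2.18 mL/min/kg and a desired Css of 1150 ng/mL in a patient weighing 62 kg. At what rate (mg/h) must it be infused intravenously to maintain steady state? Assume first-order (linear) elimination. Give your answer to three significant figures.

CL = 2.18 mL/min/kg × 62 kg = 135.2 mL/min = 135.2 × 60/1000 = 8.112 L/h
C = 1150 ng/mL = 1.150 mg/L
Rate = CL × Css = 8.112 × 1.15 = 9.329 mg/h

9.33 mg/h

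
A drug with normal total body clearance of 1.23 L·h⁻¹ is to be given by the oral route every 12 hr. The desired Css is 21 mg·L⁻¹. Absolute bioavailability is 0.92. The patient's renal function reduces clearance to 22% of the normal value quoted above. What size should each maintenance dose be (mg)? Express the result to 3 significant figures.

74.1 mg

Patient clearance = 0.22 × 1.230 = 0.2706 L/h
D = CL × Css × τ / F = 0.2706 × 21 × 12 / 0.92 = 74.12 mg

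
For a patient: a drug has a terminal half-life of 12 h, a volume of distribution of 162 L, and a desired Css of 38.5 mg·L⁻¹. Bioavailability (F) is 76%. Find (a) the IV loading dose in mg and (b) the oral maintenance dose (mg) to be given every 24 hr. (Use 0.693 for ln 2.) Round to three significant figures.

(a) 6240 mg; (b) 11400 mg

LD = Vd × C = 162.0 × 38.5 = 6237 mg
CL = 0.693 × Vd / t½ = 0.693 × 162.0 / 12 = 9.356 L/h
D = CL × Css × τ / F = 9.356 × 38.5 × 24 / 0.76 = 11370 mg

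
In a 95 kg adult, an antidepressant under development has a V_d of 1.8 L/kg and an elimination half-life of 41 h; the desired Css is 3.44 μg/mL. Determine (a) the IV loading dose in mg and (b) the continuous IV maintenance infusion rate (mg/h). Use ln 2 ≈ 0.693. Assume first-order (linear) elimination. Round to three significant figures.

Total Vd = 1.8 × 95 = 171.0 L
LD = Vd × C = 171.0 × 3.44 = 588.2 mg
CL = 0.693 × Vd / t½ = 0.693 × 171.0 / 41 = 2.890 L/h
Infusion rate = CL × Css = 2.890 × 3.44 = 9.942 mg/h

(a) 588 mg; (b) 9.94 mg/h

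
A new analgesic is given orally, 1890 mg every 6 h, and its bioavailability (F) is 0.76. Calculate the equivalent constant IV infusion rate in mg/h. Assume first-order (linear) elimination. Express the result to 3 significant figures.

Equivalent systemic input: infusion rate = F·D/τ.
Rate = 0.76 × 1890 / 6 = 239.4 mg/h

239 mg/h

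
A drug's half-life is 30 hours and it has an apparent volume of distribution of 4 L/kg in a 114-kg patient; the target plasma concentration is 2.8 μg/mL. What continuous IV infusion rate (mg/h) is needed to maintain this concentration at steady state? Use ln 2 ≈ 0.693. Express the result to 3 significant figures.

Total Vd = 4 × 114 = 456.0 L
CL = 0.693 × Vd / t½ = 0.693 × 456.0 / 30 = 10.53 L/h
Infusion rate = CL × Css = 10.53 × 2.8 = 29.48 mg/h

29.5 mg/h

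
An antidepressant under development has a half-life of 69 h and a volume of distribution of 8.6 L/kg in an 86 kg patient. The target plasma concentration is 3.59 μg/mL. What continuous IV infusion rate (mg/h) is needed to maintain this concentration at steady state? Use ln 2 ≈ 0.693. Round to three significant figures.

Vd(total) = 86 kg × 8.6 L/kg = 739.6 L
CL = 0.693 × Vd / t½ = 0.693 × 739.6 / 69 = 7.428 L/h
Infusion rate = CL × Css = 7.428 × 3.59 = 26.67 mg/h

26.7 mg/h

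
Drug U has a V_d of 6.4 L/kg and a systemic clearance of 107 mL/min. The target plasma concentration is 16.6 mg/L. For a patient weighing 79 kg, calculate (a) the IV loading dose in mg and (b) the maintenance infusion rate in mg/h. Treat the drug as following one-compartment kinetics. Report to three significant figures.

Vd(total) = 79 kg × 6.4 L/kg = 505.6 L
LD = Vd · C_target = 505.6 × 16.6 = 8393 mg
CL = 107 mL/min = 107 × 0.06 = 6.420 L/h
Maintenance infusion rate = CL × Css = 6.420 × 16.6 = 106.6 mg/h

(a) 8390 mg; (b) 107 mg/h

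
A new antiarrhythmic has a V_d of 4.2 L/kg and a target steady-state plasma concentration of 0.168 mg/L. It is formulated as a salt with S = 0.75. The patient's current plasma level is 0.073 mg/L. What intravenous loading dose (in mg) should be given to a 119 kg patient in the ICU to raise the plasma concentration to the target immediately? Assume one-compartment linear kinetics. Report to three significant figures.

Vd = 4.2 L/kg × 119 kg = 499.8 L
The loading dose fills Vd to the target concentration.
Concentration deficit ΔC = 0.168 − 0.073 = 0.09500 mg/L
LD = Vd × ΔC / S = 499.8 × 0.09500 / 0.75 = 63.31 mg

63.3 mg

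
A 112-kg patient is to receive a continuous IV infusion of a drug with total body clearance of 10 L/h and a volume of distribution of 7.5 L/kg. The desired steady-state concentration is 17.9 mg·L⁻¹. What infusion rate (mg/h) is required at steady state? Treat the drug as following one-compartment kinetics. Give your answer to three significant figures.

179 mg/h

Vd does not affect the maintenance rate; only clearance governs steady-state input.
Infusion rate = CL · Css = 10.00 L/h × 17.9 mg/L = 179.0 mg/h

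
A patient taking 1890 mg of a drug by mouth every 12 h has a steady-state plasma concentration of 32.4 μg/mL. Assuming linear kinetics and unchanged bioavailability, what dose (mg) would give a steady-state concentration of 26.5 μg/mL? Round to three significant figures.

With linear kinetics, Css is proportional to dose rate (D/τ) at fixed clearance.
D₂ = D₁ × (Css,target / Css,current) = 1890 × 26.5/32.4 = 1546 mg

1550 mg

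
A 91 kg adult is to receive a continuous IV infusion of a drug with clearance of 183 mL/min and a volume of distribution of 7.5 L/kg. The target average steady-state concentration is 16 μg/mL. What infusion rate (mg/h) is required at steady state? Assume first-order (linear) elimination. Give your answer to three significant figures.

CL = 183 mL/min = 183 × 0.06 = 10.98 L/h
Vd does not affect the maintenance rate; only clearance governs steady-state input.
R₀ = 10.98 × 16 = 175.7 mg/h

176 mg/h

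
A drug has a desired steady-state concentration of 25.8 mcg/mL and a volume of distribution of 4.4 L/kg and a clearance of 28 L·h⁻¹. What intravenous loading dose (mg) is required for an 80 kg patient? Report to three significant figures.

Vd(total) = 80 kg × 4.4 L/kg = 352.0 L
LD = Vd × C = 352.0 × 25.80 = 9082 mg

9080 mg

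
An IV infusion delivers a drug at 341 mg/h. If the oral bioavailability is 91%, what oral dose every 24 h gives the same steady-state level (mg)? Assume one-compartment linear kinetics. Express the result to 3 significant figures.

To maintain the same Css, the systemic dosing rate must be unchanged: F·D/τ = infusion rate.
D = rate × τ / F = 341 × 24 / 0.91 = 8993 mg

8990 mg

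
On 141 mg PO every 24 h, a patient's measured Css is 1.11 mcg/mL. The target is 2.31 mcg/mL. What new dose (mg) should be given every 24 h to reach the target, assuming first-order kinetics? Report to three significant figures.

293 mg

For first-order elimination, Css ∝ F·D/(CL·τ); F and CL are unchanged, so Css ∝ D/τ.
D₂ = D₁ × (Css,target / Css,current) = 141 × 2.31/1.11 = 293.4 mg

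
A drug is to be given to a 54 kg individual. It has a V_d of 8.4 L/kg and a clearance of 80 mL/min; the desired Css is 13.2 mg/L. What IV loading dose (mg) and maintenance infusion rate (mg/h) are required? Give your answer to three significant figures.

Vd = 8.4 L/kg × 54 kg = 453.6 L
LD = Vd · C_target = 453.6 × 13.2 = 5988 mg
CL = 80 mL/min = 80 × 0.06 = 4.800 L/h
Maintenance: replace elimination → rate = CL × Css = 4.800 × 13.2 = 63.36 mg/h

(a) 5990 mg; (b) 63.4 mg/h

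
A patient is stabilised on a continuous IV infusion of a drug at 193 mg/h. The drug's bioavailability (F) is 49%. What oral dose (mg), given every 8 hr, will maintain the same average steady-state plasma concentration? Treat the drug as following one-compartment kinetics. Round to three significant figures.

To maintain the same Css, the systemic dosing rate must be unchanged: F·D/τ = infusion rate.
D = rate × τ / F = 193 × 8 / 0.49 = 3151 mg

3150 mg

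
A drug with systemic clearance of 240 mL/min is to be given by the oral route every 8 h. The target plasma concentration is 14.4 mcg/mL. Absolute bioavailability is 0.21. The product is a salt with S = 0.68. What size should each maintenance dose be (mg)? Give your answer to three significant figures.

Convert clearance: 240 mL/min × 60 min/h ÷ 1000 mL/L = 14.40 L/h
D = CL × Css × τ / F / S = 14.40 × 14.4 × 8 / 0.21 / 0.68 = 11620 mg

11600 mg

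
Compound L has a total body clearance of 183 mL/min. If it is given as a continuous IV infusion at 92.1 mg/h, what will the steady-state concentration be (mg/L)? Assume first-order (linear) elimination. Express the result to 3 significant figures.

8.39 mg/L

CL = 183 mL/min = 183 × 0.06 = 10.98 L/h
Css = rate / CL = 92.1 / 10.98 = 8.388 mg/L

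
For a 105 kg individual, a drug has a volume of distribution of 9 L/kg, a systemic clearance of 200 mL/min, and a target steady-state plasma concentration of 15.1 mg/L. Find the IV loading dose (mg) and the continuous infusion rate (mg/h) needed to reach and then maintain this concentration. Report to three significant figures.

Vd(total) = 105 kg × 9 L/kg = 945.0 L
Loading dose = Vd × C = 945.0 × 15.1 = 14270 mg
CL = 200 mL/min = 200 × 0.06 = 12.00 L/h
Maintenance: replace elimination → rate = CL × Css = 12.00 × 15.1 = 181.2 mg/h

(a) 14300 mg; (b) 181 mg/h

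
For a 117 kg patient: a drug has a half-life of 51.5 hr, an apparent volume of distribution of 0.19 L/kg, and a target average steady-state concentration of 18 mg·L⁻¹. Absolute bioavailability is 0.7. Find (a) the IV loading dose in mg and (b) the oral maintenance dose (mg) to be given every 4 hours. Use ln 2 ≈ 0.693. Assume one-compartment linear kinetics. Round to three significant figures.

Vd(total) = 117 kg × 0.19 L/kg = 22.23 L
LD = Vd × C = 22.23 × 18 = 400.1 mg
CL = 0.693 × Vd / t½ = 0.693 × 22.23 / 51.5 = 0.2991 L/h
D = CL × Css × τ / F = 0.2991 × 18 × 4 / 0.7 = 30.76 mg

(a) 400 mg; (b) 30.8 mg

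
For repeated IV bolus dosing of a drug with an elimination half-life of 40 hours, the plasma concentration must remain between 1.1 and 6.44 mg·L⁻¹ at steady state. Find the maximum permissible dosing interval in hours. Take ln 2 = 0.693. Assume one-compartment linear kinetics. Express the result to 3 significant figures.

102 h

k = 0.693 / t½ = 0.693 / 40 = 0.01733 h⁻¹
Between IV bolus doses, concentration decays as C = C₀·e^(−kτ), so C_peak/C_trough = e^(kτ).
τ_max = ln(C_peak/C_trough) / k = ln(6.44/1.1) / 0.01733 = 1.767 / 0.01733 = 102.0 h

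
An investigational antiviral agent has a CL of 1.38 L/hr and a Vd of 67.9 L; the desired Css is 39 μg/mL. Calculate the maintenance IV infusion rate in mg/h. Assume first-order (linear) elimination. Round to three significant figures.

53.8 mg/h

Vd does not affect the maintenance rate; only clearance governs steady-state input.
Rate = CL × Css = 1.380 × 39 = 53.82 mg/h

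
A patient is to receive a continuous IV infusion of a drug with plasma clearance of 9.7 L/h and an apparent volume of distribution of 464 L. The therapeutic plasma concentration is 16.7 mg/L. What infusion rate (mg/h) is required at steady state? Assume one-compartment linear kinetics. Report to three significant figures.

162 mg/h

Rate = CL × Css = 9.700 × 16.7 = 162.0 mg/h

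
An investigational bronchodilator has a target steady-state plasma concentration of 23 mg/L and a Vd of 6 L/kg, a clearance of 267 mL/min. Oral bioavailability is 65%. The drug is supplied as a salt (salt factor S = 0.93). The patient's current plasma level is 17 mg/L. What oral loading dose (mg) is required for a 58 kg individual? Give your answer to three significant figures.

Vd = 6 L/kg × 58 kg = 348.0 L
Concentration deficit ΔC = 23 − 17 = 6.000 mg/L
LD = Vd × ΔC / F / S = 348.0 × 6.000 / 0.65 / 0.93 = 3454 mg

3450 mg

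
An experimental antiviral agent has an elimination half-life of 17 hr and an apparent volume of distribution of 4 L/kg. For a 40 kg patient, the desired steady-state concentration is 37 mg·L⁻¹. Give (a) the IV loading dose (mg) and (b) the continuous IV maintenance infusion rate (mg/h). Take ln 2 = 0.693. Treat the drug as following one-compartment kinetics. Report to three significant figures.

Vd(total) = 40 kg × 4 L/kg = 160.0 L
LD = Vd × C = 160.0 × 37 = 5920 mg
CL = 0.693 × Vd / t½ = 0.693 × 160.0 / 17 = 6.522 L/h
Infusion rate = CL × Css = 6.522 × 37 = 241.3 mg/h

(a) 5920 mg; (b) 241 mg/h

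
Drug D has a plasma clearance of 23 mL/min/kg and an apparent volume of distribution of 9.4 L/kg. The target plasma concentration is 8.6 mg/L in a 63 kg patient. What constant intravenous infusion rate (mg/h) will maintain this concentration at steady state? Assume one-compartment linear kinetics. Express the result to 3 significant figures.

748 mg/h

CL = 23 mL/min/kg × 63 kg = 1449 mL/min = 1449 × 60/1000 = 86.94 L/h
R₀ = 86.94 × 8.6 = 747.7 mg/h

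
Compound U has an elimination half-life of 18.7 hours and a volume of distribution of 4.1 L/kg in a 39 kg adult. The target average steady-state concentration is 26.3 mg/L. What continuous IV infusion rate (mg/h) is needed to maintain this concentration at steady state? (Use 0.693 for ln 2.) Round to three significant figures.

Vd = 4.1 L/kg × 39 kg = 159.9 L
k = 0.693/18.7 = 0.03706 h⁻¹, so CL = k·Vd = 0.03706 × 159.9 = 5.926 L/h
Infusion rate = CL × Css = 5.926 × 26.3 = 155.9 mg/h

156 mg/h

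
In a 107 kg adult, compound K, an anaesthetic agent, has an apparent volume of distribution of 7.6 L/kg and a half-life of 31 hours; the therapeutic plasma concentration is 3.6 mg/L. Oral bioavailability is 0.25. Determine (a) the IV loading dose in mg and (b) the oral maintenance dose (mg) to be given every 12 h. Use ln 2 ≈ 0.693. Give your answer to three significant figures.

(a) 2930 mg; (b) 3140 mg

Vd(total) = 107 kg × 7.6 L/kg = 813.2 L
LD = Vd × C = 813.2 × 3.6 = 2928 mg
CL = 0.693 × Vd / t½ = 0.693 × 813.2 / 31 = 18.18 L/h
D = CL × Css × τ / F = 18.18 × 3.6 × 12 / 0.25 = 3142 mg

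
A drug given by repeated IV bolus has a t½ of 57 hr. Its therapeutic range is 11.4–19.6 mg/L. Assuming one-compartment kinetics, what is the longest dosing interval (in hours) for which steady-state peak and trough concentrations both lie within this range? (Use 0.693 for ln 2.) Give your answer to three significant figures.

k = 0.693 / t½ = 0.693 / 57 = 0.01216 h⁻¹
Between IV bolus doses, concentration decays as C = C₀·e^(−kτ), so C_peak/C_trough = e^(kτ).
τ_max = ln(C_peak/C_trough) / k = ln(19.6/11.4) / 0.01216 = 0.5419 / 0.01216 = 44.56 h

44.6 h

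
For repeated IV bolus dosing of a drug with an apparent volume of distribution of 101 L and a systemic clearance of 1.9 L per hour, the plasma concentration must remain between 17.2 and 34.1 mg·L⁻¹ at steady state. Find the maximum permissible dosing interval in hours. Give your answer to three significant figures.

36.4 h

k = CL / Vd = 1.900 / 101.0 = 0.01881 h⁻¹
Between IV bolus doses, concentration decays as C = C₀·e^(−kτ), so C_peak/C_trough = e^(kτ).
τ_max = ln(C_peak/C_trough) / k = ln(34.1/17.2) / 0.01881 = 0.6844 / 0.01881 = 36.38 h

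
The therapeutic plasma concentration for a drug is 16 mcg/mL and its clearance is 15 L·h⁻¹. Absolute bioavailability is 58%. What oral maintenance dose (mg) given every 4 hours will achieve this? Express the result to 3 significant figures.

1660 mg

D = CL × Css × τ / F = 15.00 × 16 × 4 / 0.58 = 1655 mg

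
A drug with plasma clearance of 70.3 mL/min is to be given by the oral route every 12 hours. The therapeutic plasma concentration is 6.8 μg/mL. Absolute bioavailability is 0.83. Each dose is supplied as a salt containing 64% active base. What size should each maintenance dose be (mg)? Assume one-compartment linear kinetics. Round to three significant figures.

CL = 70.3 mL/min = 70.3 × 0.06 = 4.218 L/h
At steady state, dose per interval replaces the amount cleared in that interval: F·S·D/τ = CL·Css.
D = CL × Css × τ / F / S = 4.218 × 6.8 × 12 / 0.83 / 0.64 = 647.9 mg

648 mg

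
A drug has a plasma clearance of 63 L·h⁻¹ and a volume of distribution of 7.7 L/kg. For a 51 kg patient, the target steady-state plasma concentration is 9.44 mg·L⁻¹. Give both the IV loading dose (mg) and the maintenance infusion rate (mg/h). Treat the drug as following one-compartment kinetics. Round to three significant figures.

(a) 3710 mg; (b) 595 mg/h

Vd = 7.7 L/kg × 51 kg = 392.7 L
LD = Vd · C_target = 392.7 × 9.44 = 3707 mg
Maintenance: replace elimination → rate = CL × Css = 63.00 × 9.44 = 594.7 mg/h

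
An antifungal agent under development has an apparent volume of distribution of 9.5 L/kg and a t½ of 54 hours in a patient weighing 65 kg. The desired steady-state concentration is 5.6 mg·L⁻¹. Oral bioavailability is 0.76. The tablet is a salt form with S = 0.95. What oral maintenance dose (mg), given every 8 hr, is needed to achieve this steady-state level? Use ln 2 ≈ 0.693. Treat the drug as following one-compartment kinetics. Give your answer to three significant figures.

492 mg

Vd(total) = 65 kg × 9.5 L/kg = 617.5 L
CL = 0.693 × Vd / t½ = 0.693 × 617.5 / 54 = 7.925 L/h
D = CL × Css × τ / F / S = 7.925 × 5.6 × 8 / 0.76 / 0.95 = 491.7 mg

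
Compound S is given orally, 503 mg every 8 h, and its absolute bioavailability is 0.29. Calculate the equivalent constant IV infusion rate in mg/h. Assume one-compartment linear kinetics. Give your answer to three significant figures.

Equivalent systemic input: infusion rate = F·D/τ.
Rate = 0.29 × 503 / 8 = 18.23 mg/h

18.2 mg/h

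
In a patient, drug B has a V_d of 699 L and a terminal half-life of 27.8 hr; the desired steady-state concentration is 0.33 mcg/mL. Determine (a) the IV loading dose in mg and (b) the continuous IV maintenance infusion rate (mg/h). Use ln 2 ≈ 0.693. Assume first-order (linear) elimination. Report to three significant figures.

(a) 231 mg; (b) 5.75 mg/h

LD = Vd × C = 699.0 × 0.33 = 230.7 mg
CL = 0.693 × Vd / t½ = 0.693 × 699.0 / 27.8 = 17.42 L/h
Infusion rate = CL × Css = 17.42 × 0.33 = 5.749 mg/h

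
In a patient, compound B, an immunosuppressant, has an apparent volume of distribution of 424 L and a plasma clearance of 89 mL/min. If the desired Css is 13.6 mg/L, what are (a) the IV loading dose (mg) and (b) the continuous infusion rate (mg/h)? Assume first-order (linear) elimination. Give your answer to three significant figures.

Loading dose = Vd × C = 424.0 × 13.6 = 5766 mg
CL = 89 mL/min = 89 × 0.06 = 5.340 L/h
Maintenance: replace elimination → rate = CL × Css = 5.340 × 13.6 = 72.62 mg/h

(a) 5770 mg; (b) 72.6 mg/h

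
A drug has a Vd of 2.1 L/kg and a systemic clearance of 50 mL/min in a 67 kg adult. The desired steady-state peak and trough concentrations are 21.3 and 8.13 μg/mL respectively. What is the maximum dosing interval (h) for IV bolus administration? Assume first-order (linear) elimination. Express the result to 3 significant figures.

45.2 h

Vd = 2.1 L/kg × 67 kg = 140.7 L
CL = 50 mL/min = 50 × 0.06 = 3.000 L/h
k = CL / Vd = 3.000 / 140.7 = 0.02132 h⁻¹
Between IV bolus doses, concentration decays as C = C₀·e^(−kτ), so C_peak/C_trough = e^(kτ).
τ_max = ln(C_peak/C_trough) / k = ln(21.3/8.13) / 0.02132 = 0.9631 / 0.02132 = 45.17 h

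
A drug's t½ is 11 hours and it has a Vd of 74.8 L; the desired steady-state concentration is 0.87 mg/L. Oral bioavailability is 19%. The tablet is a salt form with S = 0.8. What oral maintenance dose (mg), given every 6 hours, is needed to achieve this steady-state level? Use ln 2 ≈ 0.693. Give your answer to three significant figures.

162 mg

k = 0.693/11 = 0.06300 h⁻¹, so CL = k·Vd = 0.06300 × 74.80 = 4.712 L/h
D = CL × Css × τ / F / S = 4.712 × 0.87 × 6 / 0.19 / 0.8 = 161.8 mg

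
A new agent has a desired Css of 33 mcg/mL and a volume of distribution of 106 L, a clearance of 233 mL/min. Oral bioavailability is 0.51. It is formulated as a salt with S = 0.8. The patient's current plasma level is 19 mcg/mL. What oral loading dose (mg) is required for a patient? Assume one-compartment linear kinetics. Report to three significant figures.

The loading dose fills Vd to the target concentration.
Concentration deficit ΔC = 33 − 19 = 14.00 mg/L
LD = Vd × ΔC / F / S = 106.0 × 14.00 / 0.51 / 0.8 = 3637 mg

3640 mg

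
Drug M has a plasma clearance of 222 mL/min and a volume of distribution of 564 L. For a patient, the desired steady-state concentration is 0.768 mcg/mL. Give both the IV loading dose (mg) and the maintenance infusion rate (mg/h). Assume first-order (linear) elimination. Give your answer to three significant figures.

LD = Vd · C_target = 564.0 × 0.768 = 433.2 mg
CL = 222 mL/min × 60/1000 = 13.32 L/h
Infusion rate = 13.32 L/h × 0.768 mg/L = 10.23 mg/h

(a) 433 mg; (b) 10.2 mg/h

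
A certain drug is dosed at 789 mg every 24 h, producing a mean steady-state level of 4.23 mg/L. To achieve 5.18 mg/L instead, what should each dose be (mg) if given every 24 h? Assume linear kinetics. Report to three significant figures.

With linear kinetics, Css is proportional to dose rate (D/τ) at fixed clearance.
D₂ = D₁ × (Css,target / Css,current) = 789 × 5.18/4.23 = 966.2 mg

966 mg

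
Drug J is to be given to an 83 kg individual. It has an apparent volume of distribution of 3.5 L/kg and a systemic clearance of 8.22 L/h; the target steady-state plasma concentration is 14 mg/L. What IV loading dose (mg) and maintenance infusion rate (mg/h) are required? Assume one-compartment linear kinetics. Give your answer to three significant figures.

Vd = 3.5 L/kg × 83 kg = 290.5 L
Loading: fill Vd to C_target → 290.5 L × 14 mg/L = 4067 mg
Maintenance: replace elimination → rate = CL × Css = 8.220 × 14 = 115.1 mg/h

(a) 4070 mg; (b) 115 mg/h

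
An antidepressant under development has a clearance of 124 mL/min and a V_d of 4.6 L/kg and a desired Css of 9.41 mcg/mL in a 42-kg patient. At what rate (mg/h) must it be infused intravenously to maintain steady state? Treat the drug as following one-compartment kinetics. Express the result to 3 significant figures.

CL = 124 mL/min × 60/1000 = 7.440 L/h
Infusion rate = CL · Css = 7.440 L/h × 9.41 mg/L = 70.01 mg/h

70.0 mg/h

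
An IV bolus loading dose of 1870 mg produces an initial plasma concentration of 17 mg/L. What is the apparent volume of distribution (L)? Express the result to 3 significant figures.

110 L

Immediately after an IV bolus, C₀ = Dose / Vd, so Vd = Dose / C₀.
Vd = 1870 / 17 = 110.0 L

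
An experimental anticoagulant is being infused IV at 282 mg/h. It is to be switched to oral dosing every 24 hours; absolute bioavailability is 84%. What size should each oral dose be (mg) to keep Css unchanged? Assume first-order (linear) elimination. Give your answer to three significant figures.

To maintain the same Css, the systemic dosing rate must be unchanged: F·D/τ = infusion rate.
D = rate × τ / F = 282 × 24 / 0.84 = 8057 mg

8060 mg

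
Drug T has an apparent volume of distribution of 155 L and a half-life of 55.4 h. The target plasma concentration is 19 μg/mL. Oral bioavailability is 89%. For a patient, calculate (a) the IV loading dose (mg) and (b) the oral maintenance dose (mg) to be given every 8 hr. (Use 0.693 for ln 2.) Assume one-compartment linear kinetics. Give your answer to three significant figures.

LD = Vd × C = 155.0 × 19 = 2945 mg
CL = 0.693 × Vd / t½ = 0.693 × 155.0 / 55.4 = 1.939 L/h
D = CL × Css × τ / F = 1.939 × 19 × 8 / 0.89 = 331.2 mg

(a) 2950 mg; (b) 331 mg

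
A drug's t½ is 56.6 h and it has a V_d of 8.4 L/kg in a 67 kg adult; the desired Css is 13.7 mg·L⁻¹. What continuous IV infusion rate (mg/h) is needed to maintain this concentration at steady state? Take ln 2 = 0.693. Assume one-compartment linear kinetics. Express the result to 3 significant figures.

94.4 mg/h

Vd = 8.4 L/kg × 67 kg = 562.8 L
CL = 0.693 × Vd / t½ = 0.693 × 562.8 / 56.6 = 6.891 L/h
Infusion rate = CL × Css = 6.891 × 13.7 = 94.41 mg/h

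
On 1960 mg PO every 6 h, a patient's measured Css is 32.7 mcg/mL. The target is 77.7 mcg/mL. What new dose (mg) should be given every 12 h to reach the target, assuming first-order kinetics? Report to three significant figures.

9310 mg

For first-order elimination, Css ∝ F·D/(CL·τ); F and CL are unchanged, so Css ∝ D/τ.
D₂ = D₁ × (Css,target / Css,current) × (τ₂/τ₁) = 1960 × (77.7/32.7) × (12/6) = 9314 mg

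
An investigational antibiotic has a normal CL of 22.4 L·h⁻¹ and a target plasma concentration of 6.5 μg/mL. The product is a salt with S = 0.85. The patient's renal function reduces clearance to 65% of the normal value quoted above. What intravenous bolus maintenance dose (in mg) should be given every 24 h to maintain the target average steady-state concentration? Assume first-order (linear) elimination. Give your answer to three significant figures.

2670 mg

Patient clearance = 0.65 × 22.40 = 14.56 L/h
D = CL × Css × τ / S = 14.56 × 6.5 × 24 / 0.85 = 2672 mg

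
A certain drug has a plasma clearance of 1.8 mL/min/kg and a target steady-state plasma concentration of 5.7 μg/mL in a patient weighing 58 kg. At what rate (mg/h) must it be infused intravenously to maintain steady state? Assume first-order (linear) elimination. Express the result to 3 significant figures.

35.7 mg/h

CL = 1.8 mL/min/kg × 58 kg = 104.4 mL/min = 104.4 × 60/1000 = 6.264 L/h
At steady state, infusion rate equals elimination rate: rate in = CL × Css.
R₀ = 6.264 × 5.7 = 35.70 mg/h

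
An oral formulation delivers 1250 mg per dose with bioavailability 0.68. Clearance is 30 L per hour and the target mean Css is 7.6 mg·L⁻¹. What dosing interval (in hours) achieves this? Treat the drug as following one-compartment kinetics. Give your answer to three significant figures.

3.73 h

F·D/τ = CL·Css → τ = F·D / (CL·Css).
τ = 0.68 × 1250 / (30 × 7.6) = 3.728 h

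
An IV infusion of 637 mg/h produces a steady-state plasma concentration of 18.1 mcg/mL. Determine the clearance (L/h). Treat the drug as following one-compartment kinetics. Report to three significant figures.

At steady state, infusion rate = CL × Css, so CL = rate / Css.
CL = 637 / 18.1 = 35.19 L/h

35.2 L/h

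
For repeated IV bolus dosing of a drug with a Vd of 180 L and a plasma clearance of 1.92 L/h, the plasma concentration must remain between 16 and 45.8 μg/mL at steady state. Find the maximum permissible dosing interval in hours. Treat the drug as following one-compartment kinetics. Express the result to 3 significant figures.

k = CL / Vd = 1.920 / 180.0 = 0.01067 h⁻¹
Between IV bolus doses, concentration decays as C = C₀·e^(−kτ), so C_peak/C_trough = e^(kτ).
τ_max = ln(C_peak/C_trough) / k = ln(45.8/16) / 0.01067 = 1.052 / 0.01067 = 98.59 h

98.6 h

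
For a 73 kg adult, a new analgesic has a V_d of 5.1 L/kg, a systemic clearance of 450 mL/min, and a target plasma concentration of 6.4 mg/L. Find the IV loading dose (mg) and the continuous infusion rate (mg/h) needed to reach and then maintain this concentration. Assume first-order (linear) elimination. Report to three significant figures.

(a) 2380 mg; (b) 173 mg/h

Total Vd = 5.1 × 73 = 372.3 L
LD = Vd · C_target = 372.3 × 6.4 = 2383 mg
Convert clearance: 450 mL/min × 60 min/h ÷ 1000 mL/L = 27.00 L/h
Maintenance infusion rate = CL × Css = 27.00 × 6.4 = 172.8 mg/h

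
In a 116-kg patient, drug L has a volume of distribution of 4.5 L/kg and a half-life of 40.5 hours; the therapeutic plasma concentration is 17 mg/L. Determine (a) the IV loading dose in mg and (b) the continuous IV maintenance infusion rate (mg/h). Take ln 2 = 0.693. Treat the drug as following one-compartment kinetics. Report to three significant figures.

Vd(total) = 116 kg × 4.5 L/kg = 522.0 L
LD = Vd × C = 522.0 × 17 = 8874 mg
CL = 0.693 × Vd / t½ = 0.693 × 522.0 / 40.5 = 8.932 L/h
Infusion rate = CL × Css = 8.932 × 17 = 151.8 mg/h

(a) 8870 mg; (b) 152 mg/h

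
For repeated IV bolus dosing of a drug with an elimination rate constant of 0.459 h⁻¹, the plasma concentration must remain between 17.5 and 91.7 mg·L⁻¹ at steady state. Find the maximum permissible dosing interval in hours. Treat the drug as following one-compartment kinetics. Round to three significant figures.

Between IV bolus doses, concentration decays as C = C₀·e^(−kτ), so C_peak/C_trough = e^(kτ).
τ_max = ln(C_peak/C_trough) / k = ln(91.7/17.5) / 0.4590 = 1.656 / 0.4590 = 3.608 h

3.61 h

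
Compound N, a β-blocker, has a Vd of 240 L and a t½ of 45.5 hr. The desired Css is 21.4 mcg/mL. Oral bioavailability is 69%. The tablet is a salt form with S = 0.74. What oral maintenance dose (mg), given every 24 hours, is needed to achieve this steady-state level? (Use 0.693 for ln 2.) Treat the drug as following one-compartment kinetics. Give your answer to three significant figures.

3680 mg

CL = 0.693 × Vd / t½ = 0.693 × 240.0 / 45.5 = 3.655 L/h
D = CL × Css × τ / F / S = 3.655 × 21.4 × 24 / 0.69 / 0.74 = 3676 mg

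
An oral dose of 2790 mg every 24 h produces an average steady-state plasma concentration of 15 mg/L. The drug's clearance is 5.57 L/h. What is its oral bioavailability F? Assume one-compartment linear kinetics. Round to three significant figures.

F·D/τ = CL·Css at steady state → F = CL·Css·τ / D.
F = 5.57 × 15 × 24 / 2790 = 0.719

0.719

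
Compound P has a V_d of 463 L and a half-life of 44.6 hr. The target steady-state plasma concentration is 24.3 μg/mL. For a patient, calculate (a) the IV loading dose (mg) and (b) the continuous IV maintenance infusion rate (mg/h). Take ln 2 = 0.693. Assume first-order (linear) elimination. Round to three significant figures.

LD = Vd × C = 463.0 × 24.3 = 11250 mg
CL = 0.693 × Vd / t½ = 0.693 × 463.0 / 44.6 = 7.194 L/h
Infusion rate = CL × Css = 7.194 × 24.3 = 174.8 mg/h

(a) 11300 mg; (b) 175 mg/h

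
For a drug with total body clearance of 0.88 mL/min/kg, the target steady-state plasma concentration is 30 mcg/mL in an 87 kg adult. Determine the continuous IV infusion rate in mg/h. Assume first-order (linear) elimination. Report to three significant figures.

138 mg/h

CL = 0.88 mL/min/kg × 87 kg = 76.56 mL/min = 76.56 × 60/1000 = 4.594 L/h
R₀ = 4.594 × 30 = 137.8 mg/h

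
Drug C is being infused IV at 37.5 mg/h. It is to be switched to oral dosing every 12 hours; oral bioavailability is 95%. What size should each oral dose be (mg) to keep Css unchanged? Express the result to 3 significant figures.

474 mg

To maintain the same Css, the systemic dosing rate must be unchanged: F·D/τ = infusion rate.
D = rate × τ / F = 37.5 × 12 / 0.95 = 473.7 mg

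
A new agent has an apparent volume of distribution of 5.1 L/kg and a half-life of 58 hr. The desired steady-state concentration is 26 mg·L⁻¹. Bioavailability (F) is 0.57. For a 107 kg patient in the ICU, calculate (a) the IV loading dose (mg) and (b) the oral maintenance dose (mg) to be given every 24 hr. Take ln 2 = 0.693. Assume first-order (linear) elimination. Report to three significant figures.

Total Vd = 5.1 × 107 = 545.7 L
LD = Vd × C = 545.7 × 26 = 14190 mg
CL = 0.693 × Vd / t½ = 0.693 × 545.7 / 58 = 6.520 L/h
D = CL × Css × τ / F = 6.520 × 26 × 24 / 0.57 = 7138 mg

(a) 14200 mg; (b) 7140 mg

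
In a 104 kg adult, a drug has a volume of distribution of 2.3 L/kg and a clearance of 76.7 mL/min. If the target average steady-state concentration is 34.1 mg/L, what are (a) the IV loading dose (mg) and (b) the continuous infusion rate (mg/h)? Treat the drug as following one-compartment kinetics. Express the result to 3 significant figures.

Vd = 2.3 L/kg × 104 kg = 239.2 L
Loading: fill Vd to C_target → 239.2 L × 34.1 mg/L = 8157 mg
Convert clearance: 76.7 mL/min × 60 min/h ÷ 1000 mL/L = 4.602 L/h
Maintenance infusion rate = CL × Css = 4.602 × 34.1 = 156.9 mg/h

(a) 8160 mg; (b) 157 mg/h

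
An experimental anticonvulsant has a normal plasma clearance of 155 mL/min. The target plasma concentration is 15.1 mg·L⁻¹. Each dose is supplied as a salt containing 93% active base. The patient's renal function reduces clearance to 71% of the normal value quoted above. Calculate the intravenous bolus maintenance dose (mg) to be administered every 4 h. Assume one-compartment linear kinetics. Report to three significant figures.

CL = 155 mL/min = 155 × 0.06 = 9.300 L/h
Patient clearance = 0.71 × 9.300 = 6.603 L/h
D = CL × Css × τ / S = 6.603 × 15.1 × 4 / 0.93 = 428.8 mg

429 mg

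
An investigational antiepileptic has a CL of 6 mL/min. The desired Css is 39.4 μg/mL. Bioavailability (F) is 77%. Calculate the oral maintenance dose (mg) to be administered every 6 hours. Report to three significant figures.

111 mg

CL = 6 mL/min = 6 × 0.06 = 0.3600 L/h
D = CL × Css × τ / F = 0.3600 × 39.4 × 6 / 0.77 = 110.5 mg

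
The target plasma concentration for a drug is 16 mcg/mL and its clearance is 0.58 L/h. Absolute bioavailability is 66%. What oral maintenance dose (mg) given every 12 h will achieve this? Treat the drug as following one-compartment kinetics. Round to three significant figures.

At steady state, dose per interval replaces the amount cleared in that interval: F·D/τ = CL·Css.
D = CL × Css × τ / F = 0.5800 × 16 × 12 / 0.66 = 168.7 mg

169 mg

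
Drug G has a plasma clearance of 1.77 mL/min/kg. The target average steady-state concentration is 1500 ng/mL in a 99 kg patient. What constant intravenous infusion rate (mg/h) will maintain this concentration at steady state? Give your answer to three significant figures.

15.8 mg/h

CL = 1.77 mL/min/kg × 99 kg = 175.2 mL/min = 175.2 × 60/1000 = 10.51 L/h
C = 1500 ng/mL = 1.500 mg/L
At steady state, infusion rate equals elimination rate: rate in = CL × Css.
R₀ = 10.51 × 1.5 = 15.77 mg/h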